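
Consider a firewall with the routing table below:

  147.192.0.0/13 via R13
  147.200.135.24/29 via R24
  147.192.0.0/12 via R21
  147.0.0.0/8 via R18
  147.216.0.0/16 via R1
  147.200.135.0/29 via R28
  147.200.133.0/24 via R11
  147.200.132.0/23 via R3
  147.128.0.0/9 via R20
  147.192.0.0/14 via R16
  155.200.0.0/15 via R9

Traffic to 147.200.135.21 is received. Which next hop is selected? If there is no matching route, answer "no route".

R21

Routes whose prefix contains 147.200.135.21:
  147.0.0.0/8 (147.0.0.0 - 147.255.255.255) -> R18
  147.128.0.0/9 (147.128.0.0 - 147.255.255.255) -> R20
  147.192.0.0/12 (147.192.0.0 - 147.207.255.255) -> R21
More-specific entries that do NOT match:
  147.200.135.24/29 (147.200.135.24 - 147.200.135.31) does not contain 147.200.135.21
  147.200.135.0/29 (147.200.135.0 - 147.200.135.7) does not contain 147.200.135.21
  147.200.133.0/24 (147.200.133.0 - 147.200.133.255) does not contain 147.200.135.21
  147.200.132.0/23 (147.200.132.0 - 147.200.133.255) does not contain 147.200.135.21
  147.216.0.0/16 (147.216.0.0 - 147.216.255.255) does not contain 147.200.135.21
  155.200.0.0/15 (155.200.0.0 - 155.201.255.255) does not contain 147.200.135.21
  147.192.0.0/14 (147.192.0.0 - 147.195.255.255) does not contain 147.200.135.21
  147.192.0.0/13 (147.192.0.0 - 147.199.255.255) does not contain 147.200.135.21
Longest matching prefix is /12 -> next hop R21.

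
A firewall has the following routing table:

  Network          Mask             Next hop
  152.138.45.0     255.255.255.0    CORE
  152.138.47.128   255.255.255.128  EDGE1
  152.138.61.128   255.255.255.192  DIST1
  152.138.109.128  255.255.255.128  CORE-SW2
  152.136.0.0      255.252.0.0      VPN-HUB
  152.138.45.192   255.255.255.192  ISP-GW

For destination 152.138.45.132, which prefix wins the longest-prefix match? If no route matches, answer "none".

Entries matching 152.138.45.132:
  152.136.0.0/14 (152.136.0.0 - 152.139.255.255)
  152.138.45.0/24 (152.138.45.0 - 152.138.45.255)
Most specific is 152.138.45.0/24.

152.138.45.0/24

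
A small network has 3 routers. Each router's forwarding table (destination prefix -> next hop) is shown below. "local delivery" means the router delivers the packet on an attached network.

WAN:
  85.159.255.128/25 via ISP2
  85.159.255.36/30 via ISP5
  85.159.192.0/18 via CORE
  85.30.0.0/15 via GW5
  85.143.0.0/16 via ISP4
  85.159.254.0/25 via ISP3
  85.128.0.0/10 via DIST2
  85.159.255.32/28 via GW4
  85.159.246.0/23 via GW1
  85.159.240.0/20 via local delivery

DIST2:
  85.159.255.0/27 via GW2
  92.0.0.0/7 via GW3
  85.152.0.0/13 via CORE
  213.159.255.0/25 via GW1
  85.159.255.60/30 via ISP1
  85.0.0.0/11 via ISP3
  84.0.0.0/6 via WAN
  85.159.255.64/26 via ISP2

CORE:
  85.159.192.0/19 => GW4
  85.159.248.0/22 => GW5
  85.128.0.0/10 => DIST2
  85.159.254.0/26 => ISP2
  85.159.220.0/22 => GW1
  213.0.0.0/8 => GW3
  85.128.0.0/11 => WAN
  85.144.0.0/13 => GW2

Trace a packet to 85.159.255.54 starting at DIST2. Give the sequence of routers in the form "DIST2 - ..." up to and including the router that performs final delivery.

DIST2 - CORE - WAN

At DIST2: longest match for 85.159.255.54 is 85.152.0.0/13 -> CORE
At CORE: longest match for 85.159.255.54 is 85.128.0.0/11 -> WAN
At WAN: longest match for 85.159.255.54 is 85.159.240.0/20 -> local delivery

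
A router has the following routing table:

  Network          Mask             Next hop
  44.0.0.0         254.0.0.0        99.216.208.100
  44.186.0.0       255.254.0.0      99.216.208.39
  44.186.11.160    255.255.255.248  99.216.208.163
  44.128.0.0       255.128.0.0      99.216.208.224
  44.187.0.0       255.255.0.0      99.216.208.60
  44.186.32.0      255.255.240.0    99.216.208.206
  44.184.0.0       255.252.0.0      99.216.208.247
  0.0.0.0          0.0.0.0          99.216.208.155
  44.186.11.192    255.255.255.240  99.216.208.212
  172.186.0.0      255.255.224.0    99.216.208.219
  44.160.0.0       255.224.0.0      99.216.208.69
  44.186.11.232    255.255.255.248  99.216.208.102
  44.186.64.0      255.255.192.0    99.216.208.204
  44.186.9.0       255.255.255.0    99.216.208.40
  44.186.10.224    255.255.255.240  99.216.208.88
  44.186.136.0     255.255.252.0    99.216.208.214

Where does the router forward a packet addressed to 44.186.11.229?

Routes whose prefix contains 44.186.11.229:
  0.0.0.0/0 (default, matches everything) -> 99.216.208.155
  44.0.0.0/7 (44.0.0.0 - 45.255.255.255) -> 99.216.208.100
  44.128.0.0/9 (44.128.0.0 - 44.255.255.255) -> 99.216.208.224
  44.160.0.0/11 (44.160.0.0 - 44.191.255.255) -> 99.216.208.69
  44.184.0.0/14 (44.184.0.0 - 44.187.255.255) -> 99.216.208.247
  44.186.0.0/15 (44.186.0.0 - 44.187.255.255) -> 99.216.208.39
More-specific entries that do NOT match:
  44.186.11.160/29 (44.186.11.160 - 44.186.11.167) does not contain 44.186.11.229
  44.186.11.232/29 (44.186.11.232 - 44.186.11.239) does not contain 44.186.11.229
  44.186.11.192/28 (44.186.11.192 - 44.186.11.207) does not contain 44.186.11.229
  44.186.10.224/28 (44.186.10.224 - 44.186.10.239) does not contain 44.186.11.229
  44.186.9.0/24 (44.186.9.0 - 44.186.9.255) does not contain 44.186.11.229
  44.186.136.0/22 (44.186.136.0 - 44.186.139.255) does not contain 44.186.11.229
  44.186.32.0/20 (44.186.32.0 - 44.186.47.255) does not contain 44.186.11.229
  172.186.0.0/19 (172.186.0.0 - 172.186.31.255) does not contain 44.186.11.229
  44.186.64.0/18 (44.186.64.0 - 44.186.127.255) does not contain 44.186.11.229
  44.187.0.0/16 (44.187.0.0 - 44.187.255.255) does not contain 44.186.11.229
Longest matching prefix is /15 -> next hop 99.216.208.39.

99.216.208.39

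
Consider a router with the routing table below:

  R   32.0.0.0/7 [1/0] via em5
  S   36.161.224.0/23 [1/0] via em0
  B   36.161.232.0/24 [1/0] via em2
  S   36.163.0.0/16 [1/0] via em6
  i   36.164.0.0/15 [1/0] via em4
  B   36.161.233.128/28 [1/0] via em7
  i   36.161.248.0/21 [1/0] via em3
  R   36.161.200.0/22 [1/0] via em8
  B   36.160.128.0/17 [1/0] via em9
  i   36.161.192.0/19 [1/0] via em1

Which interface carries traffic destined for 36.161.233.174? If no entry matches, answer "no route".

no route

No entry's prefix contains 36.161.233.174; there is no default route.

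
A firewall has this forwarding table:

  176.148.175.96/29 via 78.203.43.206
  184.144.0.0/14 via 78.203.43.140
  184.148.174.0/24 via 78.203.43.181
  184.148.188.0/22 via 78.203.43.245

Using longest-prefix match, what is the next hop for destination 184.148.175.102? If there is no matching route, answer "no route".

No entry's prefix contains 184.148.175.102; there is no default route.

no route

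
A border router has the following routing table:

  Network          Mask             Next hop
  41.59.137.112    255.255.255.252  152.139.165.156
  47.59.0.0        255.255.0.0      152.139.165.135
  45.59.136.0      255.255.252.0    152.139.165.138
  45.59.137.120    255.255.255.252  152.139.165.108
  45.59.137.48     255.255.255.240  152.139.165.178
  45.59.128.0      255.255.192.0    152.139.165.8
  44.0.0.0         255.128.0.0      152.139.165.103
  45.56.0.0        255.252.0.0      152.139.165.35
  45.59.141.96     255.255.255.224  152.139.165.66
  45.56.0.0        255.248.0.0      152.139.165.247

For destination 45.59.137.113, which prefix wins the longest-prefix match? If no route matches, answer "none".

45.59.136.0/22

Entries matching 45.59.137.113:
  45.56.0.0/13 (45.56.0.0 - 45.63.255.255)
  45.56.0.0/14 (45.56.0.0 - 45.59.255.255)
  45.59.128.0/18 (45.59.128.0 - 45.59.191.255)
  45.59.136.0/22 (45.59.136.0 - 45.59.139.255)
Most specific is 45.59.136.0/22.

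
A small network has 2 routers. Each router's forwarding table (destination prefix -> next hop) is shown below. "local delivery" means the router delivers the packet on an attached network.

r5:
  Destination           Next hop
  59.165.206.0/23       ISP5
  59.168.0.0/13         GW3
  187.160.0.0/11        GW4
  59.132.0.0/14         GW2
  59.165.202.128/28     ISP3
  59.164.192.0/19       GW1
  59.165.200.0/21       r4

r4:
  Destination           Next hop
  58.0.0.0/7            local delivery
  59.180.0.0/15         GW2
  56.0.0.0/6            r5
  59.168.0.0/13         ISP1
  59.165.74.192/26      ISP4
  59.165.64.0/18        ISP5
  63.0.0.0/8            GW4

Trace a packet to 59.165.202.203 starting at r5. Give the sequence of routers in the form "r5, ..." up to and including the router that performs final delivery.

r5, r4

At r5: longest match for 59.165.202.203 is 59.165.200.0/21 -> r4
At r4: longest match for 59.165.202.203 is 58.0.0.0/7 -> local delivery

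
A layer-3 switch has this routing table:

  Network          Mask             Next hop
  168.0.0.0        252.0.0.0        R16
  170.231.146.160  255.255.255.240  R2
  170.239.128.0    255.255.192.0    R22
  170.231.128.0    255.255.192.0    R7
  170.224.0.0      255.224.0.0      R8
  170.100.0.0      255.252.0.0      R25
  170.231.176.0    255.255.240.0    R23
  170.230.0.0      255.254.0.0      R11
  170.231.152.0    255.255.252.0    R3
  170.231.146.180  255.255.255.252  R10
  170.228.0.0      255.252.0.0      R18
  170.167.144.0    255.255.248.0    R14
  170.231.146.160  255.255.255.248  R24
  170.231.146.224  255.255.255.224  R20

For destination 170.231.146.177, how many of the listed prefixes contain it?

Prefixes containing 170.231.146.177:
  168.0.0.0/6 (168.0.0.0 - 171.255.255.255)
  170.224.0.0/11 (170.224.0.0 - 170.255.255.255)
  170.228.0.0/14 (170.228.0.0 - 170.231.255.255)
  170.230.0.0/15 (170.230.0.0 - 170.231.255.255)
  170.231.128.0/18 (170.231.128.0 - 170.231.191.255)
Total matching entries: 5.

5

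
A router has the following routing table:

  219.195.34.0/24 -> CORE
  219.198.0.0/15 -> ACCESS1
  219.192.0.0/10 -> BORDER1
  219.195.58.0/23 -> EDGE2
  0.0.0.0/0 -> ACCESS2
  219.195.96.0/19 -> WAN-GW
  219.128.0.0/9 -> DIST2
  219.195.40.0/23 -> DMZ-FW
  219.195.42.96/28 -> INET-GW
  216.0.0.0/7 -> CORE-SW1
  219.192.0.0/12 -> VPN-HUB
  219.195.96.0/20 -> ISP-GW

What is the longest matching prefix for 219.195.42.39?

Entries matching 219.195.42.39:
  0.0.0.0/0 (default, matches everything)
  219.128.0.0/9 (219.128.0.0 - 219.255.255.255)
  219.192.0.0/10 (219.192.0.0 - 219.255.255.255)
  219.192.0.0/12 (219.192.0.0 - 219.207.255.255)
Most specific is 219.192.0.0/12.

219.192.0.0/12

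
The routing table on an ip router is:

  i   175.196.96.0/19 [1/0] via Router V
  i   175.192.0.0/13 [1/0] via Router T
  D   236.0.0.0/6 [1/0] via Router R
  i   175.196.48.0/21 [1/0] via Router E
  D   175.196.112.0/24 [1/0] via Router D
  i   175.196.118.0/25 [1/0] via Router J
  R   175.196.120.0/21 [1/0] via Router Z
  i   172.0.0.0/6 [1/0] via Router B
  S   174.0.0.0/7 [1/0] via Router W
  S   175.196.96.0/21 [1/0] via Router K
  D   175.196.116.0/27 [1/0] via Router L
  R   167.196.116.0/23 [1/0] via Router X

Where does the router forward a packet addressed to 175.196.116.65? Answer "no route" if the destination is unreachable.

Router V

Routes whose prefix contains 175.196.116.65:
  172.0.0.0/6 (172.0.0.0 - 175.255.255.255) -> Router B
  174.0.0.0/7 (174.0.0.0 - 175.255.255.255) -> Router W
  175.192.0.0/13 (175.192.0.0 - 175.199.255.255) -> Router T
  175.196.96.0/19 (175.196.96.0 - 175.196.127.255) -> Router V
More-specific entries that do NOT match:
  175.196.116.0/27 (175.196.116.0 - 175.196.116.31) does not contain 175.196.116.65
  175.196.118.0/25 (175.196.118.0 - 175.196.118.127) does not contain 175.196.116.65
  175.196.112.0/24 (175.196.112.0 - 175.196.112.255) does not contain 175.196.116.65
  167.196.116.0/23 (167.196.116.0 - 167.196.117.255) does not contain 175.196.116.65
  175.196.48.0/21 (175.196.48.0 - 175.196.55.255) does not contain 175.196.116.65
  175.196.120.0/21 (175.196.120.0 - 175.196.127.255) does not contain 175.196.116.65
  175.196.96.0/21 (175.196.96.0 - 175.196.103.255) does not contain 175.196.116.65
Longest matching prefix is /19 -> next hop Router V.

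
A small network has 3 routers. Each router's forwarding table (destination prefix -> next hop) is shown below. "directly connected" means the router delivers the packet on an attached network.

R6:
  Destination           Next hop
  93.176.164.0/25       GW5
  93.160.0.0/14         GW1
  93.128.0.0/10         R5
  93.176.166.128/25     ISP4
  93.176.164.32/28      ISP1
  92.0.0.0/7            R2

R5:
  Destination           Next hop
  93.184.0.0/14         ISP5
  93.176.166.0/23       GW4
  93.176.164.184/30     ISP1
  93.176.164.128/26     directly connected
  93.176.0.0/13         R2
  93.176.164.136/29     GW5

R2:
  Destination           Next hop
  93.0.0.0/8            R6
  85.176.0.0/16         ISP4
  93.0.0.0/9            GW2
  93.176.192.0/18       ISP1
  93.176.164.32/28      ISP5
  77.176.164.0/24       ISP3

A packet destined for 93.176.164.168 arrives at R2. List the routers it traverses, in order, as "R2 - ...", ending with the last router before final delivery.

R2 - R6 - R5

At R2: longest match for 93.176.164.168 is 93.0.0.0/8 -> R6
At R6: longest match for 93.176.164.168 is 93.128.0.0/10 -> R5
At R5: longest match for 93.176.164.168 is 93.176.164.128/26 -> directly connected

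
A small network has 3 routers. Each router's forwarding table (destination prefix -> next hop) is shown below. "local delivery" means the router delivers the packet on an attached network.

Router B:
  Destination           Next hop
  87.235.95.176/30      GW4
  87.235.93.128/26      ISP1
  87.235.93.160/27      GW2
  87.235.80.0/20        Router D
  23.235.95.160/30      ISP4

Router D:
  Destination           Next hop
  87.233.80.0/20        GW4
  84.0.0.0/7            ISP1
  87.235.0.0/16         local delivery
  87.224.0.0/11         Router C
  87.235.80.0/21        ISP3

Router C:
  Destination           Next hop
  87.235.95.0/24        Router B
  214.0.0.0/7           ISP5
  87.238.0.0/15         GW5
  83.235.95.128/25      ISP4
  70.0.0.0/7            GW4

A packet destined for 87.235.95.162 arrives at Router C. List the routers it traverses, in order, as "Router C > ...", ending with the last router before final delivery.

Router C > Router B > Router D

At Router C: longest match for 87.235.95.162 is 87.235.95.0/24 -> Router B
At Router B: longest match for 87.235.95.162 is 87.235.80.0/20 -> Router D
At Router D: longest match for 87.235.95.162 is 87.235.0.0/16 -> local delivery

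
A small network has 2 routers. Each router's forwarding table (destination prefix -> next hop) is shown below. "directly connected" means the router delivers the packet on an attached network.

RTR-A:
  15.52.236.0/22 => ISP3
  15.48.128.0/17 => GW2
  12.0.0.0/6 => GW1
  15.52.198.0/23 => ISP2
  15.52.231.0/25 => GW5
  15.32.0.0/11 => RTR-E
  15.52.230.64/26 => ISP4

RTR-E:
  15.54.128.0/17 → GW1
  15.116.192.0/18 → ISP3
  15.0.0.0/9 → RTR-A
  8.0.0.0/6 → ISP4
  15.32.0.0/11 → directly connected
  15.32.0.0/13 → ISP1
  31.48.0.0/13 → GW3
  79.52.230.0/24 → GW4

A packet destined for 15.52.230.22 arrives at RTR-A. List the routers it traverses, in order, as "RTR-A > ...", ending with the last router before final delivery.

At RTR-A: longest match for 15.52.230.22 is 15.32.0.0/11 -> RTR-E
At RTR-E: longest match for 15.52.230.22 is 15.32.0.0/11 -> directly connected

RTR-A > RTR-E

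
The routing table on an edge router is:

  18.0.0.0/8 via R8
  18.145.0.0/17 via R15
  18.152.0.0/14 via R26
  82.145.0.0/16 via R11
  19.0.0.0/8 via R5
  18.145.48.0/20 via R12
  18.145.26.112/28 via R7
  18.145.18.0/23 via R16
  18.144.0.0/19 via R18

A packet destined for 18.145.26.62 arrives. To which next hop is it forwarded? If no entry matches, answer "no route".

R15

Routes whose prefix contains 18.145.26.62:
  18.0.0.0/8 (18.0.0.0 - 18.255.255.255) -> R8
  18.145.0.0/17 (18.145.0.0 - 18.145.127.255) -> R15
More-specific entries that do NOT match:
  18.145.26.112/28 (18.145.26.112 - 18.145.26.127) does not contain 18.145.26.62
  18.145.18.0/23 (18.145.18.0 - 18.145.19.255) does not contain 18.145.26.62
  18.145.48.0/20 (18.145.48.0 - 18.145.63.255) does not contain 18.145.26.62
  18.144.0.0/19 (18.144.0.0 - 18.144.31.255) does not contain 18.145.26.62
Longest matching prefix is /17 -> next hop R15.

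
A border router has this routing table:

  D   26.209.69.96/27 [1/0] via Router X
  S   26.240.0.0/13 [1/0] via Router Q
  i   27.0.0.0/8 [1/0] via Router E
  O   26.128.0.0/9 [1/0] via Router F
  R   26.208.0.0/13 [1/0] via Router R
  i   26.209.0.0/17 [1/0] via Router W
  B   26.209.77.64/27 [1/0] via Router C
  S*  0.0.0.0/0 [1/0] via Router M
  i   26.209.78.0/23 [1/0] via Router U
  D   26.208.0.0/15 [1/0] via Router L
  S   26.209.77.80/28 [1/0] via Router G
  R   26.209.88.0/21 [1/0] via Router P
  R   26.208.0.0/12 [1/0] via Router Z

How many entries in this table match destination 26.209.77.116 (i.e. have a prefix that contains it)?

6

Prefixes containing 26.209.77.116:
  0.0.0.0/0 (default, matches everything)
  26.128.0.0/9 (26.128.0.0 - 26.255.255.255)
  26.208.0.0/12 (26.208.0.0 - 26.223.255.255)
  26.208.0.0/13 (26.208.0.0 - 26.215.255.255)
  26.208.0.0/15 (26.208.0.0 - 26.209.255.255)
  26.209.0.0/17 (26.209.0.0 - 26.209.127.255)
Total matching entries: 6.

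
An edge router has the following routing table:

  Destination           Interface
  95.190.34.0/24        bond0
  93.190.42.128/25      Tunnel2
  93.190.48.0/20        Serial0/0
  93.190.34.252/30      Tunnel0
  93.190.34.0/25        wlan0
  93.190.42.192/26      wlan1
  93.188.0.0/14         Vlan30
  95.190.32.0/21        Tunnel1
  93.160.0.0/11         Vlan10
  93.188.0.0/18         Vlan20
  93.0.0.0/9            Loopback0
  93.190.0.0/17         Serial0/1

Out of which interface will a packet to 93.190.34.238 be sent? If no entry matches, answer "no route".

Routes whose prefix contains 93.190.34.238:
  93.160.0.0/11 (93.160.0.0 - 93.191.255.255) -> Vlan10
  93.188.0.0/14 (93.188.0.0 - 93.191.255.255) -> Vlan30
  93.190.0.0/17 (93.190.0.0 - 93.190.127.255) -> Serial0/1
More-specific entries that do NOT match:
  93.190.34.252/30 (93.190.34.252 - 93.190.34.255) does not contain 93.190.34.238
  93.190.42.192/26 (93.190.42.192 - 93.190.42.255) does not contain 93.190.34.238
  93.190.42.128/25 (93.190.42.128 - 93.190.42.255) does not contain 93.190.34.238
  93.190.34.0/25 (93.190.34.0 - 93.190.34.127) does not contain 93.190.34.238
  95.190.34.0/24 (95.190.34.0 - 95.190.34.255) does not contain 93.190.34.238
  95.190.32.0/21 (95.190.32.0 - 95.190.39.255) does not contain 93.190.34.238
  93.190.48.0/20 (93.190.48.0 - 93.190.63.255) does not contain 93.190.34.238
  93.188.0.0/18 (93.188.0.0 - 93.188.63.255) does not contain 93.190.34.238
Longest matching prefix is /17 -> interface Serial0/1.

Serial0/1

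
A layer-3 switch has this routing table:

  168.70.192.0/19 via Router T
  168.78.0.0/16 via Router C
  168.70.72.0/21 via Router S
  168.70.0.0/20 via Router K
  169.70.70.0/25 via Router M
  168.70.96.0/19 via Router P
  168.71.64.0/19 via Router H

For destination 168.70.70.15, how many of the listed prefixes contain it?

0

No listed prefix contains 168.70.70.15.
Total matching entries: 0.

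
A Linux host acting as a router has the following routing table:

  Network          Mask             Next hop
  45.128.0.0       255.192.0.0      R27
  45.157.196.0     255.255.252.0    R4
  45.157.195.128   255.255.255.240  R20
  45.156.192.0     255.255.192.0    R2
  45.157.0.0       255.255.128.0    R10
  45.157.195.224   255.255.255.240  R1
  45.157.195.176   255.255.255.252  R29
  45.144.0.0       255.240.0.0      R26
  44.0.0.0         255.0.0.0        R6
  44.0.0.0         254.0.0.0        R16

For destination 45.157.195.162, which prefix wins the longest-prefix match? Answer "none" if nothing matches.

Entries matching 45.157.195.162:
  44.0.0.0/7 (44.0.0.0 - 45.255.255.255)
  45.128.0.0/10 (45.128.0.0 - 45.191.255.255)
  45.144.0.0/12 (45.144.0.0 - 45.159.255.255)
Most specific is 45.144.0.0/12.

45.144.0.0/12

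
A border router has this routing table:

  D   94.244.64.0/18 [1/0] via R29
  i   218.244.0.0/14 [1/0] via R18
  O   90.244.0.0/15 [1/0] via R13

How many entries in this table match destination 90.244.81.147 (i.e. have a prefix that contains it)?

Prefixes containing 90.244.81.147:
  90.244.0.0/15 (90.244.0.0 - 90.245.255.255)
Total matching entries: 1.

1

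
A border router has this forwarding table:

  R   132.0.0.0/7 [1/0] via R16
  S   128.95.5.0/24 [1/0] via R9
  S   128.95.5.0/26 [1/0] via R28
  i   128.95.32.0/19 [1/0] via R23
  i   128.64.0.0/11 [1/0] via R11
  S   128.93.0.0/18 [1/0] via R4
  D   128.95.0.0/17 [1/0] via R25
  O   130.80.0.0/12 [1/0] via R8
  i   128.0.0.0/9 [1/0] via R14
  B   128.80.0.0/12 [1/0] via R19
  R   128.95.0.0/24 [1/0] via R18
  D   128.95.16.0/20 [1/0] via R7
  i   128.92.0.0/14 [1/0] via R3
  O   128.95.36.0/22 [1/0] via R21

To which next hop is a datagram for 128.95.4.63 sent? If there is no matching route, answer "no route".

R25

Routes whose prefix contains 128.95.4.63:
  128.0.0.0/9 (128.0.0.0 - 128.127.255.255) -> R14
  128.64.0.0/11 (128.64.0.0 - 128.95.255.255) -> R11
  128.80.0.0/12 (128.80.0.0 - 128.95.255.255) -> R19
  128.92.0.0/14 (128.92.0.0 - 128.95.255.255) -> R3
  128.95.0.0/17 (128.95.0.0 - 128.95.127.255) -> R25
More-specific entries that do NOT match:
  128.95.5.0/26 (128.95.5.0 - 128.95.5.63) does not contain 128.95.4.63
  128.95.5.0/24 (128.95.5.0 - 128.95.5.255) does not contain 128.95.4.63
  128.95.0.0/24 (128.95.0.0 - 128.95.0.255) does not contain 128.95.4.63
  128.95.36.0/22 (128.95.36.0 - 128.95.39.255) does not contain 128.95.4.63
  128.95.16.0/20 (128.95.16.0 - 128.95.31.255) does not contain 128.95.4.63
  128.95.32.0/19 (128.95.32.0 - 128.95.63.255) does not contain 128.95.4.63
  128.93.0.0/18 (128.93.0.0 - 128.93.63.255) does not contain 128.95.4.63
Longest matching prefix is /17 -> next hop R25.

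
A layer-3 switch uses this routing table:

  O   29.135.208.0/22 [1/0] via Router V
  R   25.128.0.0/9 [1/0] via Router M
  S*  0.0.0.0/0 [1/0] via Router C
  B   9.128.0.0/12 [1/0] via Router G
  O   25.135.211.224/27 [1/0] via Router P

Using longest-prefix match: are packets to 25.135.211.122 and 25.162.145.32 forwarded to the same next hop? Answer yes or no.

yes

25.135.211.122: longest match 25.128.0.0/9 -> Router M
25.162.145.32: longest match 25.128.0.0/9 -> Router M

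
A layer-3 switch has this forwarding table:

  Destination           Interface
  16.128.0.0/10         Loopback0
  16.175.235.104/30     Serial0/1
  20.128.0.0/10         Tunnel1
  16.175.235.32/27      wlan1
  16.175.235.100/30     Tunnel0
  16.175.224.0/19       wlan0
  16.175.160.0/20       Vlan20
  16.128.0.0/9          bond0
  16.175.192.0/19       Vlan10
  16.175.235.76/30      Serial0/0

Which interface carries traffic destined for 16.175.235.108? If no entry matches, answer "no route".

Routes whose prefix contains 16.175.235.108:
  16.128.0.0/9 (16.128.0.0 - 16.255.255.255) -> bond0
  16.128.0.0/10 (16.128.0.0 - 16.191.255.255) -> Loopback0
  16.175.224.0/19 (16.175.224.0 - 16.175.255.255) -> wlan0
More-specific entries that do NOT match:
  16.175.235.104/30 (16.175.235.104 - 16.175.235.107) does not contain 16.175.235.108
  16.175.235.100/30 (16.175.235.100 - 16.175.235.103) does not contain 16.175.235.108
  16.175.235.76/30 (16.175.235.76 - 16.175.235.79) does not contain 16.175.235.108
  16.175.235.32/27 (16.175.235.32 - 16.175.235.63) does not contain 16.175.235.108
  16.175.160.0/20 (16.175.160.0 - 16.175.175.255) does not contain 16.175.235.108
Longest matching prefix is /19 -> interface wlan0.

wlan0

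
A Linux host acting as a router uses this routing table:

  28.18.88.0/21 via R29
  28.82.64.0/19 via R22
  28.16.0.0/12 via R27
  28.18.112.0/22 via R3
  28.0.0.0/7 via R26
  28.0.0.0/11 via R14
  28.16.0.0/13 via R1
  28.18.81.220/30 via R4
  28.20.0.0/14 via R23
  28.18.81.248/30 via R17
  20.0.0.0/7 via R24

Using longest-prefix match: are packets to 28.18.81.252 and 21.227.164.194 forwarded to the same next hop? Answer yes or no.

no

28.18.81.252: longest match 28.16.0.0/13 -> R1
21.227.164.194: longest match 20.0.0.0/7 -> R24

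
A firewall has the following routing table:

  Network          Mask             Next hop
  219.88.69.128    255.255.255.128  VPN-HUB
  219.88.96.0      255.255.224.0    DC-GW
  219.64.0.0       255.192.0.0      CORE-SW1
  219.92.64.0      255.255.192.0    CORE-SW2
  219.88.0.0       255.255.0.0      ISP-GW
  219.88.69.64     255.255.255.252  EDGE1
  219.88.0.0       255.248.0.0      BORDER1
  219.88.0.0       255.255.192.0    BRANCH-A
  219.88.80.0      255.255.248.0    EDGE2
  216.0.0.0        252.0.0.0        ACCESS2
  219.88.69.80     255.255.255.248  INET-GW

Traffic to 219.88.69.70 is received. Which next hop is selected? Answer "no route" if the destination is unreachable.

Routes whose prefix contains 219.88.69.70:
  216.0.0.0/6 (216.0.0.0 - 219.255.255.255) -> ACCESS2
  219.64.0.0/10 (219.64.0.0 - 219.127.255.255) -> CORE-SW1
  219.88.0.0/13 (219.88.0.0 - 219.95.255.255) -> BORDER1
  219.88.0.0/16 (219.88.0.0 - 219.88.255.255) -> ISP-GW
More-specific entries that do NOT match:
  219.88.69.64/30 (219.88.69.64 - 219.88.69.67) does not contain 219.88.69.70
  219.88.69.80/29 (219.88.69.80 - 219.88.69.87) does not contain 219.88.69.70
  219.88.69.128/25 (219.88.69.128 - 219.88.69.255) does not contain 219.88.69.70
  219.88.80.0/21 (219.88.80.0 - 219.88.87.255) does not contain 219.88.69.70
  219.88.96.0/19 (219.88.96.0 - 219.88.127.255) does not contain 219.88.69.70
  219.92.64.0/18 (219.92.64.0 - 219.92.127.255) does not contain 219.88.69.70
  219.88.0.0/18 (219.88.0.0 - 219.88.63.255) does not contain 219.88.69.70
Longest matching prefix is /16 -> next hop ISP-GW.

ISP-GW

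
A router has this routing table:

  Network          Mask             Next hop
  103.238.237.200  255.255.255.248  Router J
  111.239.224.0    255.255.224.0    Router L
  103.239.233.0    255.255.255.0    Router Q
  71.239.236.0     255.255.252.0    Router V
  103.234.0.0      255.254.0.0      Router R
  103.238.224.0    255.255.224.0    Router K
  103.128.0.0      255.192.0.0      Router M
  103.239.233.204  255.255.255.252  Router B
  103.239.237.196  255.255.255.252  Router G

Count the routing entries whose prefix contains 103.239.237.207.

0

No listed prefix contains 103.239.237.207.
Total matching entries: 0.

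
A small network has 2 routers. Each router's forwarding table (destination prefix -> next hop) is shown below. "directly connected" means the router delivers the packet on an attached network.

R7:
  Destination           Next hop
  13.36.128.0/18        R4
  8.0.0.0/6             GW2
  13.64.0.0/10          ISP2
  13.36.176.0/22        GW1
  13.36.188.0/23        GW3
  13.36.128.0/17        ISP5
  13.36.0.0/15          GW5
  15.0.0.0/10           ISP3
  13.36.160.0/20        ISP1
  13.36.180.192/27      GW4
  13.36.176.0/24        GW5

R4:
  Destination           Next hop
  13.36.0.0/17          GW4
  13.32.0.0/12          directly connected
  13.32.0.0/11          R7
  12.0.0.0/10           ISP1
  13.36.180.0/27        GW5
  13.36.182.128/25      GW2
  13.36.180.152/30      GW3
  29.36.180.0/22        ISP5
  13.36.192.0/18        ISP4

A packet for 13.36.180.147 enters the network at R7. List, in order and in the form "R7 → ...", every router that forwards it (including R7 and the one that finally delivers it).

At R7: longest match for 13.36.180.147 is 13.36.128.0/18 -> R4
At R4: longest match for 13.36.180.147 is 13.32.0.0/12 -> directly connected

R7 → R4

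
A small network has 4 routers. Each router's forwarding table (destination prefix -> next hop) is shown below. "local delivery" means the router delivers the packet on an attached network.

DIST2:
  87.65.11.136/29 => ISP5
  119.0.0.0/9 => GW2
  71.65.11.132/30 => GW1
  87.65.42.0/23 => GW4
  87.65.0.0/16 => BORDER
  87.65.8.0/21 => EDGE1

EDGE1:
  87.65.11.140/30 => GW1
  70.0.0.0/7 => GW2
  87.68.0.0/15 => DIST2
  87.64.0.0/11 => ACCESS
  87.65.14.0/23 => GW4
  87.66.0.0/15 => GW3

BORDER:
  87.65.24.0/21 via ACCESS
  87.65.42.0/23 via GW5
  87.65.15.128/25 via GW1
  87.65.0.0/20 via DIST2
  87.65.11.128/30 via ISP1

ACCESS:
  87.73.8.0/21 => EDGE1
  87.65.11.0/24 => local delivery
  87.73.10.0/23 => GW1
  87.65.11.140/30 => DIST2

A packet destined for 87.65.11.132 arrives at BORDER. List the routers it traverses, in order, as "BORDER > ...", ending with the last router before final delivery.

BORDER > DIST2 > EDGE1 > ACCESS

At BORDER: longest match for 87.65.11.132 is 87.65.0.0/20 -> DIST2
At DIST2: longest match for 87.65.11.132 is 87.65.8.0/21 -> EDGE1
At EDGE1: longest match for 87.65.11.132 is 87.64.0.0/11 -> ACCESS
At ACCESS: longest match for 87.65.11.132 is 87.65.11.0/24 -> local delivery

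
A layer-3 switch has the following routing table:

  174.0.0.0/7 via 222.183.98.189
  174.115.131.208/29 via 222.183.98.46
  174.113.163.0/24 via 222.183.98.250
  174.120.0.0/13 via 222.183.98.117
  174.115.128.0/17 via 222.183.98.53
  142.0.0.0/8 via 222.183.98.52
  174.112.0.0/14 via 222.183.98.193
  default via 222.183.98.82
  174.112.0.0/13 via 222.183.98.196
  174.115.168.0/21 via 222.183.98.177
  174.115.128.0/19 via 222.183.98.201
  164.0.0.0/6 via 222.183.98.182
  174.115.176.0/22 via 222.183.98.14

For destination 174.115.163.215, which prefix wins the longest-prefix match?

174.115.128.0/17

Entries matching 174.115.163.215:
  0.0.0.0/0 (default, matches everything)
  174.0.0.0/7 (174.0.0.0 - 175.255.255.255)
  174.112.0.0/13 (174.112.0.0 - 174.119.255.255)
  174.112.0.0/14 (174.112.0.0 - 174.115.255.255)
  174.115.128.0/17 (174.115.128.0 - 174.115.255.255)
Most specific is 174.115.128.0/17.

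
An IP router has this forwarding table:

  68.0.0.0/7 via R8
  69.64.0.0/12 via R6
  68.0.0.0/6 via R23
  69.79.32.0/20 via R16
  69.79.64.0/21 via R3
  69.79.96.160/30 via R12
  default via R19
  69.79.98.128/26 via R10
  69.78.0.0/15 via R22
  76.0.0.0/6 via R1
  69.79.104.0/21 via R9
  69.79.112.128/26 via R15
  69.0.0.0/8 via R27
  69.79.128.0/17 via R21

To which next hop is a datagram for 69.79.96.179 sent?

R22

Routes whose prefix contains 69.79.96.179:
  0.0.0.0/0 (default, matches everything) -> R19
  68.0.0.0/6 (68.0.0.0 - 71.255.255.255) -> R23
  68.0.0.0/7 (68.0.0.0 - 69.255.255.255) -> R8
  69.0.0.0/8 (69.0.0.0 - 69.255.255.255) -> R27
  69.64.0.0/12 (69.64.0.0 - 69.79.255.255) -> R6
  69.78.0.0/15 (69.78.0.0 - 69.79.255.255) -> R22
More-specific entries that do NOT match:
  69.79.96.160/30 (69.79.96.160 - 69.79.96.163) does not contain 69.79.96.179
  69.79.98.128/26 (69.79.98.128 - 69.79.98.191) does not contain 69.79.96.179
  69.79.112.128/26 (69.79.112.128 - 69.79.112.191) does not contain 69.79.96.179
  69.79.64.0/21 (69.79.64.0 - 69.79.71.255) does not contain 69.79.96.179
  69.79.104.0/21 (69.79.104.0 - 69.79.111.255) does not contain 69.79.96.179
  69.79.32.0/20 (69.79.32.0 - 69.79.47.255) does not contain 69.79.96.179
  69.79.128.0/17 (69.79.128.0 - 69.79.255.255) does not contain 69.79.96.179
Longest matching prefix is /15 -> next hop R22.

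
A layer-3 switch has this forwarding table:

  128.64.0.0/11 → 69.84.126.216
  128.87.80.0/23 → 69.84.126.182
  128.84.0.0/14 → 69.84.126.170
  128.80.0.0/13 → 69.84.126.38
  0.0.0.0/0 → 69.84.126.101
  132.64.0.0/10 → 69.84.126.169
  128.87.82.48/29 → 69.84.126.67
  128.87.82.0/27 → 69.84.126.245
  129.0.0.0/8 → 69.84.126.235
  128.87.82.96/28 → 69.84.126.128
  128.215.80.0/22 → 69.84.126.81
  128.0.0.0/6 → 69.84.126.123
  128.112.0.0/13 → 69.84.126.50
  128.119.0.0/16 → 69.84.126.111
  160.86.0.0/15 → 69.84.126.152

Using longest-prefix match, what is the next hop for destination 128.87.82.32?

69.84.126.170

Routes whose prefix contains 128.87.82.32:
  0.0.0.0/0 (default, matches everything) -> 69.84.126.101
  128.0.0.0/6 (128.0.0.0 - 131.255.255.255) -> 69.84.126.123
  128.64.0.0/11 (128.64.0.0 - 128.95.255.255) -> 69.84.126.216
  128.80.0.0/13 (128.80.0.0 - 128.87.255.255) -> 69.84.126.38
  128.84.0.0/14 (128.84.0.0 - 128.87.255.255) -> 69.84.126.170
More-specific entries that do NOT match:
  128.87.82.48/29 (128.87.82.48 - 128.87.82.55) does not contain 128.87.82.32
  128.87.82.96/28 (128.87.82.96 - 128.87.82.111) does not contain 128.87.82.32
  128.87.82.0/27 (128.87.82.0 - 128.87.82.31) does not contain 128.87.82.32
  128.87.80.0/23 (128.87.80.0 - 128.87.81.255) does not contain 128.87.82.32
  128.215.80.0/22 (128.215.80.0 - 128.215.83.255) does not contain 128.87.82.32
  128.119.0.0/16 (128.119.0.0 - 128.119.255.255) does not contain 128.87.82.32
  160.86.0.0/15 (160.86.0.0 - 160.87.255.255) does not contain 128.87.82.32
Longest matching prefix is /14 -> next hop 69.84.126.170.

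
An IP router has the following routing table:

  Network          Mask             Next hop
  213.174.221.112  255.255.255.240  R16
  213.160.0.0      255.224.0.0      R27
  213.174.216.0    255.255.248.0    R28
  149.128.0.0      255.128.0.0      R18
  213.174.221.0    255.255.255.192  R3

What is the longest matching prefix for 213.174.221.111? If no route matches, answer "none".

Entries matching 213.174.221.111:
  213.160.0.0/11 (213.160.0.0 - 213.191.255.255)
  213.174.216.0/21 (213.174.216.0 - 213.174.223.255)
Most specific is 213.174.216.0/21.

213.174.216.0/21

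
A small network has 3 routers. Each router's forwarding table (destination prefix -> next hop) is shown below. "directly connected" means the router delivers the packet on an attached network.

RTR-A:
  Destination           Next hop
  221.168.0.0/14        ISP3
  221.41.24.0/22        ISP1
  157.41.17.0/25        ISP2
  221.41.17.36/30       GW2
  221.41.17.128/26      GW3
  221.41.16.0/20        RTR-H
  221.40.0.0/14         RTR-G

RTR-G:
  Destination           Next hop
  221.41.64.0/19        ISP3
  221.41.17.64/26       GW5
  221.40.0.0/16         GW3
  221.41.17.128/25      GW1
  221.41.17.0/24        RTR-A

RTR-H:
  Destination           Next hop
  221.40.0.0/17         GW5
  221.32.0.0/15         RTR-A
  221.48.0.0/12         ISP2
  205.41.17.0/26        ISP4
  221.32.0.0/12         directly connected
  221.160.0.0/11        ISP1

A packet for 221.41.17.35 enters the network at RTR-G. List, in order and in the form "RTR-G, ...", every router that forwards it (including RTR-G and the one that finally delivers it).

At RTR-G: longest match for 221.41.17.35 is 221.41.17.0/24 -> RTR-A
At RTR-A: longest match for 221.41.17.35 is 221.41.16.0/20 -> RTR-H
At RTR-H: longest match for 221.41.17.35 is 221.32.0.0/12 -> directly connected

RTR-G, RTR-A, RTR-H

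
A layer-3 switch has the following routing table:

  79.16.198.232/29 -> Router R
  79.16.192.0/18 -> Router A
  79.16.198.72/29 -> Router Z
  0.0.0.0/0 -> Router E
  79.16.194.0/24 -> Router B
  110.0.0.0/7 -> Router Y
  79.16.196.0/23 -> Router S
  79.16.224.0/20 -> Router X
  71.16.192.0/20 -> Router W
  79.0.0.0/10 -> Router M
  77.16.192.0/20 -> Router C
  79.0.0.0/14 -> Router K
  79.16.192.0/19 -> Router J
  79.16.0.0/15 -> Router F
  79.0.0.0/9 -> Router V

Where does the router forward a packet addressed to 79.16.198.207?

Router J

Routes whose prefix contains 79.16.198.207:
  0.0.0.0/0 (default, matches everything) -> Router E
  79.0.0.0/9 (79.0.0.0 - 79.127.255.255) -> Router V
  79.0.0.0/10 (79.0.0.0 - 79.63.255.255) -> Router M
  79.16.0.0/15 (79.16.0.0 - 79.17.255.255) -> Router F
  79.16.192.0/18 (79.16.192.0 - 79.16.255.255) -> Router A
  79.16.192.0/19 (79.16.192.0 - 79.16.223.255) -> Router J
More-specific entries that do NOT match:
  79.16.198.232/29 (79.16.198.232 - 79.16.198.239) does not contain 79.16.198.207
  79.16.198.72/29 (79.16.198.72 - 79.16.198.79) does not contain 79.16.198.207
  79.16.194.0/24 (79.16.194.0 - 79.16.194.255) does not contain 79.16.198.207
  79.16.196.0/23 (79.16.196.0 - 79.16.197.255) does not contain 79.16.198.207
  79.16.224.0/20 (79.16.224.0 - 79.16.239.255) does not contain 79.16.198.207
  71.16.192.0/20 (71.16.192.0 - 71.16.207.255) does not contain 79.16.198.207
  77.16.192.0/20 (77.16.192.0 - 77.16.207.255) does not contain 79.16.198.207
Longest matching prefix is /19 -> next hop Router J.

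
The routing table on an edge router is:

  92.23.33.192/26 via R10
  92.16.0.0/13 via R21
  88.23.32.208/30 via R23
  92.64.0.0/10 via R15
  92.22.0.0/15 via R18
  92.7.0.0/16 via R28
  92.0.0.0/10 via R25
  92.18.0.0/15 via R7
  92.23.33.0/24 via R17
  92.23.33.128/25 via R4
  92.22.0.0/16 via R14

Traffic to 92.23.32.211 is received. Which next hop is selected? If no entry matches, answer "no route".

Routes whose prefix contains 92.23.32.211:
  92.0.0.0/10 (92.0.0.0 - 92.63.255.255) -> R25
  92.16.0.0/13 (92.16.0.0 - 92.23.255.255) -> R21
  92.22.0.0/15 (92.22.0.0 - 92.23.255.255) -> R18
More-specific entries that do NOT match:
  88.23.32.208/30 (88.23.32.208 - 88.23.32.211) does not contain 92.23.32.211
  92.23.33.192/26 (92.23.33.192 - 92.23.33.255) does not contain 92.23.32.211
  92.23.33.128/25 (92.23.33.128 - 92.23.33.255) does not contain 92.23.32.211
  92.23.33.0/24 (92.23.33.0 - 92.23.33.255) does not contain 92.23.32.211
  92.7.0.0/16 (92.7.0.0 - 92.7.255.255) does not contain 92.23.32.211
  92.22.0.0/16 (92.22.0.0 - 92.22.255.255) does not contain 92.23.32.211
Longest matching prefix is /15 -> next hop R18.

R18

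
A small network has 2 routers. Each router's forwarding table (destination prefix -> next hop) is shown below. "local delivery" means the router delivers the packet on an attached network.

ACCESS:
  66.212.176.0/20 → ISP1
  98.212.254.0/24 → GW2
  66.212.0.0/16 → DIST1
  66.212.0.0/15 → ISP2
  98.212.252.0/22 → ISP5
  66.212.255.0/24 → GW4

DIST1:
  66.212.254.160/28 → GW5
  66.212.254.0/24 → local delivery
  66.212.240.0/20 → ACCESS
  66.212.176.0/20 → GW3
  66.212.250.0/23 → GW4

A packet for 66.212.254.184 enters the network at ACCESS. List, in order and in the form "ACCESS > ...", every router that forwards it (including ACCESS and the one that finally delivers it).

At ACCESS: longest match for 66.212.254.184 is 66.212.0.0/16 -> DIST1
At DIST1: longest match for 66.212.254.184 is 66.212.254.0/24 -> local delivery

ACCESS > DIST1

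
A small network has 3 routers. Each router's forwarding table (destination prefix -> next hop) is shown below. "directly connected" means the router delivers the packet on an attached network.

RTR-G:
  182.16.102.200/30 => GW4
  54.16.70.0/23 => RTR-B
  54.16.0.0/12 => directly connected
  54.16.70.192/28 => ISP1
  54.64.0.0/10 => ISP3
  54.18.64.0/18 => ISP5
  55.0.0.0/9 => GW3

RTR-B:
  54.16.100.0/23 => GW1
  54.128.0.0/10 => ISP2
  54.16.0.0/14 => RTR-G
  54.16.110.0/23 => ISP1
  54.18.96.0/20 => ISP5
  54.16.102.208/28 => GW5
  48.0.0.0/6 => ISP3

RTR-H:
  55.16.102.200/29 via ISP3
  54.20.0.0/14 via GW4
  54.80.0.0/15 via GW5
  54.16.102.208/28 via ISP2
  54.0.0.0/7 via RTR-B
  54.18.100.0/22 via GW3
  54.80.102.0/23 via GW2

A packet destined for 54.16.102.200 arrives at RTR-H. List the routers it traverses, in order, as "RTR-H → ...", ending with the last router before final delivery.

At RTR-H: longest match for 54.16.102.200 is 54.0.0.0/7 -> RTR-B
At RTR-B: longest match for 54.16.102.200 is 54.16.0.0/14 -> RTR-G
At RTR-G: longest match for 54.16.102.200 is 54.16.0.0/12 -> directly connected

RTR-H → RTR-B → RTR-G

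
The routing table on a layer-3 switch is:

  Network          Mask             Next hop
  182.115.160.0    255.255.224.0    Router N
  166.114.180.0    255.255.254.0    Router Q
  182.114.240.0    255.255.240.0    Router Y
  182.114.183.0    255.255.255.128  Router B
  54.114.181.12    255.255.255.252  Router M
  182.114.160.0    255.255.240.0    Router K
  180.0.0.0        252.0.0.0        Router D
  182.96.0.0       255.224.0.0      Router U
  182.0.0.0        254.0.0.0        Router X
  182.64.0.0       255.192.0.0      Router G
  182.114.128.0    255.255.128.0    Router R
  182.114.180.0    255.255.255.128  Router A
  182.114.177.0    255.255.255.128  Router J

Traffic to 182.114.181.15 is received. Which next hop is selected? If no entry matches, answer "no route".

Router R

Routes whose prefix contains 182.114.181.15:
  180.0.0.0/6 (180.0.0.0 - 183.255.255.255) -> Router D
  182.0.0.0/7 (182.0.0.0 - 183.255.255.255) -> Router X
  182.64.0.0/10 (182.64.0.0 - 182.127.255.255) -> Router G
  182.96.0.0/11 (182.96.0.0 - 182.127.255.255) -> Router U
  182.114.128.0/17 (182.114.128.0 - 182.114.255.255) -> Router R
More-specific entries that do NOT match:
  54.114.181.12/30 (54.114.181.12 - 54.114.181.15) does not contain 182.114.181.15
  182.114.183.0/25 (182.114.183.0 - 182.114.183.127) does not contain 182.114.181.15
  182.114.180.0/25 (182.114.180.0 - 182.114.180.127) does not contain 182.114.181.15
  182.114.177.0/25 (182.114.177.0 - 182.114.177.127) does not contain 182.114.181.15
  166.114.180.0/23 (166.114.180.0 - 166.114.181.255) does not contain 182.114.181.15
  182.114.240.0/20 (182.114.240.0 - 182.114.255.255) does not contain 182.114.181.15
  182.114.160.0/20 (182.114.160.0 - 182.114.175.255) does not contain 182.114.181.15
  182.115.160.0/19 (182.115.160.0 - 182.115.191.255) does not contain 182.114.181.15
Longest matching prefix is /17 -> next hop Router R.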